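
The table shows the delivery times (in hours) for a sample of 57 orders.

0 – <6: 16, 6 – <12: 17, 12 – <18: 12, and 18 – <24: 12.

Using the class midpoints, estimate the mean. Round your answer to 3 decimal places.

Midpoints: 3, 9, 15, 21
Σfm = 16×3 + 17×9 + 12×15 + 12×21 = 633
n = Σf = 57
Mean = 633 / 57 = 11.1053

11.105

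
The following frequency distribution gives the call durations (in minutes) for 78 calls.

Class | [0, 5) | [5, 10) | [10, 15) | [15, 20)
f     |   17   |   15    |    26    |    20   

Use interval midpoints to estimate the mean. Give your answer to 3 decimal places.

10.641

Midpoints: 2.5, 7.5, 12.5, 17.5
Σfm = 17×2.5 + 15×7.5 + 26×12.5 + 20×17.5 = 830
n = Σf = 78
Mean = 830 / 78 = 10.6410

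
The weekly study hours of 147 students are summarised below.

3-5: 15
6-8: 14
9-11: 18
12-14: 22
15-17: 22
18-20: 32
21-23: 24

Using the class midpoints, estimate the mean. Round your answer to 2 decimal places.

Midpoints: 4, 7, 10, 13, 16, 19, 22
Σfm = 15×4 + 14×7 + 18×10 + 22×13 + 22×16 + 32×19 + 24×22 = 2112
n = Σf = 147
Mean = 2112 / 147 = 14.3673

14.37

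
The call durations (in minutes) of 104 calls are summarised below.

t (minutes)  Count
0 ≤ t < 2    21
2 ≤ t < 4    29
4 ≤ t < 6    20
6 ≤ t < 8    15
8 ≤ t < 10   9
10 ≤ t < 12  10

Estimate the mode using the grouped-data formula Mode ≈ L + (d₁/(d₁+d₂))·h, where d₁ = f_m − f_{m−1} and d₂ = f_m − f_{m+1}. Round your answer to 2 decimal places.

2.94

Modal class: 2 ≤ t < 4 (highest frequency 29).
d₁ = 29 − 21 = 8, d₂ = 29 − 20 = 9
Mode ≈ 2 + (8/(8+9)) × 2 = 2 + 0.9412 = 2.9412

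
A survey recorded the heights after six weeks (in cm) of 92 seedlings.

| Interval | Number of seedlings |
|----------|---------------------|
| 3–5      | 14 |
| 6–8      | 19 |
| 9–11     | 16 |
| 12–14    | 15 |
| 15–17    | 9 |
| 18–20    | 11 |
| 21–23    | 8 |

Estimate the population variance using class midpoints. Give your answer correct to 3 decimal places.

31.767

Midpoints: 4, 7, 10, 13, 16, 19, 22
n = 92, Σfm = 1073, mean = 11.6630
Σfm² = 15437
Σf(m − x̄)² = Σfm² − (Σfm)²/n = 15437 − 1073²/92 = 2922.5543
Population variance = 2922.5543 / 92 = 31.7669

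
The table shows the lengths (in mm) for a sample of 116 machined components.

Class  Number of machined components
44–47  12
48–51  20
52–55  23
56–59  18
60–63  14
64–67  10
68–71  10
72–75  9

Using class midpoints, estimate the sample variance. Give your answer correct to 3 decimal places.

Midpoints: 45.5, 49.5, 53.5, 57.5, 61.5, 65.5, 69.5, 73.5
n = 116, Σfm = 6674, mean = 57.5345
Σfm² = 391969
Σf(m − x̄)² = Σfm² − (Σfm)²/n = 391969 − 6674²/116 = 7983.8621
Sample variance = 7983.8621 / 115 = 69.4249

69.425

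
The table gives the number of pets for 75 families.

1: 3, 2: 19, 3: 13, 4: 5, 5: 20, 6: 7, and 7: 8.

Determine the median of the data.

Cumulative frequencies: 3, 22, 35, 40, 60, 67, 75
n = 75, so the median is the value in position (n+1)/2 = 38.
Position 38 falls at value 4.

4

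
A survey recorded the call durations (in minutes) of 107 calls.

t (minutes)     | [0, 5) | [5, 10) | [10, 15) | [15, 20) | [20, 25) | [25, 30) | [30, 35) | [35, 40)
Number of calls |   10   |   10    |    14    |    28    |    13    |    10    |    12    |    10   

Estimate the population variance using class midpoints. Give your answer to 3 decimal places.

104.223

Midpoints: 2.5, 7.5, 12.5, 17.5, 22.5, 27.5, 32.5, 37.5
n = 107, Σfm = 2097.5, mean = 19.6028
Σfm² = 52268.75
Σf(m − x̄)² = Σfm² − (Σfm)²/n = 52268.75 − 2097.5²/107 = 11151.8692
Population variance = 11151.8692 / 107 = 104.2231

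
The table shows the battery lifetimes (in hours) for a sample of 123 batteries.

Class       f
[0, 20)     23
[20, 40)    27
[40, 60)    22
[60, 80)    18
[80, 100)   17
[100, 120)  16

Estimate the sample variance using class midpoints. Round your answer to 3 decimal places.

1124.830

Midpoints: 10, 30, 50, 70, 90, 110
n = 123, Σfm = 6690, mean = 54.3902
Σfm² = 501100
Σf(m − x̄)² = Σfm² − (Σfm)²/n = 501100 − 6690²/123 = 137229.2683
Sample variance = 137229.2683 / 122 = 1124.8301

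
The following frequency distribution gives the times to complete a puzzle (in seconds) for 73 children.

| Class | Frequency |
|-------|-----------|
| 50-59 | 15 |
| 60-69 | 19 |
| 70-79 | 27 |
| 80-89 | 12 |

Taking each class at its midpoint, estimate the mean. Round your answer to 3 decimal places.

Midpoints: 54.5, 64.5, 74.5, 84.5
Σfm = 15×54.5 + 19×64.5 + 27×74.5 + 12×84.5 = 5068.5
n = Σf = 73
Mean = 5068.5 / 73 = 69.4315

69.432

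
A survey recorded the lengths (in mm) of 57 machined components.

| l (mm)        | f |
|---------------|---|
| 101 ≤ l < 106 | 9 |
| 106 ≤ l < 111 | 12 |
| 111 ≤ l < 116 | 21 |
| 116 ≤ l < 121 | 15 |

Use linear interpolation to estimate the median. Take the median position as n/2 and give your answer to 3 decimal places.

112.786

Cumulative frequencies: 9, 21, 42, 57
n = 57; position = n/2 = 28.5.
This falls in the class 111 ≤ l < 116: L = 111, F = 21, f = 21, h = 5.
Median ≈ 111 + ((28.5 − 21) / 21) × 5 = 112.7857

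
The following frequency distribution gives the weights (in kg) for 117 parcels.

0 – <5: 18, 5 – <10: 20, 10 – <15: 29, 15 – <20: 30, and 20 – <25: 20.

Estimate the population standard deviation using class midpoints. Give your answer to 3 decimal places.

6.543

Midpoints: 2.5, 7.5, 12.5, 17.5, 22.5
n = 117, Σfm = 1532.5, mean = 13.0983
Σfm² = 25081.25
Σf(m − x̄)² = Σfm² − (Σfm)²/n = 25081.25 − 1532.5²/117 = 5008.1197
Population variance = 5008.1197 / 117 = 42.8044
Standard deviation = √42.8044 = 6.5425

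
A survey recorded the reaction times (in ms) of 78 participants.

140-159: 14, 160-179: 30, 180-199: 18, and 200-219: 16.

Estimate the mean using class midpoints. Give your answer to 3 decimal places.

Midpoints: 149.5, 169.5, 189.5, 209.5
Σfm = 14×149.5 + 30×169.5 + 18×189.5 + 16×209.5 = 13941
n = Σf = 78
Mean = 13941 / 78 = 178.7308

178.731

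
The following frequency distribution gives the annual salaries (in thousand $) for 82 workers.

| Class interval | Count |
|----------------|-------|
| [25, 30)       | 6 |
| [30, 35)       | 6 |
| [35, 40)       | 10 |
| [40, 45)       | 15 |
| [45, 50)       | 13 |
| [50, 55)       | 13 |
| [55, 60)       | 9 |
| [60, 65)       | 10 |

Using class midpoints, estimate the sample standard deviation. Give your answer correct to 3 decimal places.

Midpoints: 27.5, 32.5, 37.5, 42.5, 47.5, 52.5, 57.5, 62.5
n = 82, Σfm = 3815, mean = 46.5244
Σfm² = 186012.5
Σf(m − x̄)² = Σfm² − (Σfm)²/n = 186012.5 − 3815²/82 = 8521.9512
Sample variance = 8521.9512 / 81 = 105.2093
Standard deviation = √105.2093 = 10.2572

10.257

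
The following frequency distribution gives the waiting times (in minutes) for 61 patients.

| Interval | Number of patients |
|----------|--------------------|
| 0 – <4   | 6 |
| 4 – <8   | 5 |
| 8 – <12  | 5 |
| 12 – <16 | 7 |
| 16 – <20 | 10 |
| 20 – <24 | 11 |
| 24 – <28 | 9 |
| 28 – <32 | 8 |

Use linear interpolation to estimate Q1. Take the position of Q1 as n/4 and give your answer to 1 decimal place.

Cumulative frequencies: 6, 11, 16, 23, 33, 44, 53, 61
n = 61; position = n/4 = 15.25.
This falls in the class 8 – <12: L = 8, F = 11, f = 5, h = 4.
Lower quartile ≈ 8 + ((15.25 − 11) / 5) × 4 = 11.4000

11.4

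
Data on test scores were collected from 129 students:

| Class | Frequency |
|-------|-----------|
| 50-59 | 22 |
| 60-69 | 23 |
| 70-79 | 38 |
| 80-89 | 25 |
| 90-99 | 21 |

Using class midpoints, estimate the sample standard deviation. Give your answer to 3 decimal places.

13.110

Midpoints: 54.5, 64.5, 74.5, 84.5, 94.5
n = 129, Σfm = 9610.5, mean = 74.5000
Σfm² = 737982.25
Σf(m − x̄)² = Σfm² − (Σfm)²/n = 737982.25 − 9610.5²/129 = 22000.0000
Sample variance = 22000.0000 / 128 = 171.8750
Standard deviation = √171.8750 = 13.1101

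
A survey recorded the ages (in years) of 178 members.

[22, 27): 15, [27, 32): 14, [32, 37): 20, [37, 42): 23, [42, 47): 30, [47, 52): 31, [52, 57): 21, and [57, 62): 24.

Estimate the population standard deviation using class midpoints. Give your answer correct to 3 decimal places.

10.585

Midpoints: 24.5, 29.5, 34.5, 39.5, 44.5, 49.5, 54.5, 59.5
n = 178, Σfm = 7821, mean = 43.9382
Σfm² = 363584.5
Σf(m − x̄)² = Σfm² − (Σfm)²/n = 363584.5 − 7821²/178 = 19943.8202
Population variance = 19943.8202 / 178 = 112.0439
Standard deviation = √112.0439 = 10.5851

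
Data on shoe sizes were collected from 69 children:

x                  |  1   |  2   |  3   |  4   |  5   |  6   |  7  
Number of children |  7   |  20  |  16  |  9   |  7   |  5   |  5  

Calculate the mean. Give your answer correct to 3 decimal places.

3.348

Values: 1, 2, 3, 4, 5, 6, 7
Σfx = 7×1 + 20×2 + 16×3 + 9×4 + 7×5 + 5×6 + 5×7 = 231
n = Σf = 69
Mean = 231 / 69 = 3.3478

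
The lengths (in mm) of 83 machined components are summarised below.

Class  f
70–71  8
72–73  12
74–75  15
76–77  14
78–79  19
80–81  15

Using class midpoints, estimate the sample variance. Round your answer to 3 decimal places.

10.324

Midpoints: 70.5, 72.5, 74.5, 76.5, 78.5, 80.5
n = 83, Σfm = 6321.5, mean = 76.1627
Σfm² = 482308.75
Σf(m − x̄)² = Σfm² − (Σfm)²/n = 482308.75 − 6321.5²/83 = 846.5542
Sample variance = 846.5542 / 82 = 10.3238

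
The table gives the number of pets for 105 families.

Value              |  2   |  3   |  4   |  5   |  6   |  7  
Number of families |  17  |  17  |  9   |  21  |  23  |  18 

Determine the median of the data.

Cumulative frequencies: 17, 34, 43, 64, 87, 105
n = 105, so the median is the value in position (n+1)/2 = 53.
Position 53 falls at value 5.

5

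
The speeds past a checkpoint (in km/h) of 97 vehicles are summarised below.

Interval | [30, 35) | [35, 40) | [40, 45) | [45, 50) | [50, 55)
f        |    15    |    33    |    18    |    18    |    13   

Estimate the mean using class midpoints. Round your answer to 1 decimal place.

41.5

Midpoints: 32.5, 37.5, 42.5, 47.5, 52.5
Σfm = 15×32.5 + 33×37.5 + 18×42.5 + 18×47.5 + 13×52.5 = 4027.5
n = Σf = 97
Mean = 4027.5 / 97 = 41.5206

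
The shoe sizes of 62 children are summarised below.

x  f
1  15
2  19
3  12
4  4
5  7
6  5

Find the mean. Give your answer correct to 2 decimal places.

Values: 1, 2, 3, 4, 5, 6
Σfx = 15×1 + 19×2 + 12×3 + 4×4 + 7×5 + 5×6 = 170
n = Σf = 62
Mean = 170 / 62 = 2.7419

2.74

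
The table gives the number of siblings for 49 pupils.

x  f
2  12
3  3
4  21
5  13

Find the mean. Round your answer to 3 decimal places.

3.714

Values: 2, 3, 4, 5
Σfx = 12×2 + 3×3 + 21×4 + 13×5 = 182
n = Σf = 49
Mean = 182 / 49 = 3.7143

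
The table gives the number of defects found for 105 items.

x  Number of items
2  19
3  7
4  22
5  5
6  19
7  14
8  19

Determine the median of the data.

5

Cumulative frequencies: 19, 26, 48, 53, 72, 86, 105
n = 105, so the median is the value in position (n+1)/2 = 53.
Position 53 falls at value 5.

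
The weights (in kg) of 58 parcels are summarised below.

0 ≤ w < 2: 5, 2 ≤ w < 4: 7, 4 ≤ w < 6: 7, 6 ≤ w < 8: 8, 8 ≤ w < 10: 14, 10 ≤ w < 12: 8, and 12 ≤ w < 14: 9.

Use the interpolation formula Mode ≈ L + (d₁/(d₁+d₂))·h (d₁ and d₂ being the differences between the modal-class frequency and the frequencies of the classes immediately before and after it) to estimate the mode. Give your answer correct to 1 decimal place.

Modal class: 8 ≤ w < 10 (highest frequency 14).
d₁ = 14 − 8 = 6, d₂ = 14 − 8 = 6
Mode ≈ 8 + (6/(6+6)) × 2 = 8 + 1.0000 = 9.0000

9.0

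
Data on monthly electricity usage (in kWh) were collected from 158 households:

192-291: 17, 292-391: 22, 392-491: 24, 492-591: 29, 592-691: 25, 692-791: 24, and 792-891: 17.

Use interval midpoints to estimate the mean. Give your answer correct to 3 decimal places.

544.665

Midpoints: 241.5, 341.5, 441.5, 541.5, 641.5, 741.5, 841.5
Σfm = 17×241.5 + 22×341.5 + 24×441.5 + 29×541.5 + 25×641.5 + 24×741.5 + 17×841.5 = 86057
n = Σf = 158
Mean = 86057 / 158 = 544.6646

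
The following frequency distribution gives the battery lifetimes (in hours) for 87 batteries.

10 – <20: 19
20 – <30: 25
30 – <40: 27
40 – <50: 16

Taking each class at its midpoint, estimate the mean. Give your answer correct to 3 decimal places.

29.598

Midpoints: 15, 25, 35, 45
Σfm = 19×15 + 25×25 + 27×35 + 16×45 = 2575
n = Σf = 87
Mean = 2575 / 87 = 29.5977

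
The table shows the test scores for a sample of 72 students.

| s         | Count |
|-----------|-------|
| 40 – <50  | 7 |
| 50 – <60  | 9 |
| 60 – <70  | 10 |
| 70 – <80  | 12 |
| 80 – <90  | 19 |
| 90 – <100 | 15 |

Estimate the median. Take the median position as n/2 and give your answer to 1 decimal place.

78.3

Cumulative frequencies: 7, 16, 26, 38, 57, 72
n = 72; position = n/2 = 36.
This falls in the class 70 – <80: L = 70, F = 26, f = 12, h = 10.
Median ≈ 70 + ((36 − 26) / 12) × 10 = 78.3333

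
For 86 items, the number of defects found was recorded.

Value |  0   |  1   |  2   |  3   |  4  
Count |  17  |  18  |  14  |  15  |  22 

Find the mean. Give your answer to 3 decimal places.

2.081

Values: 0, 1, 2, 3, 4
Σfx = 17×0 + 18×1 + 14×2 + 15×3 + 22×4 = 179
n = Σf = 86
Mean = 179 / 86 = 2.0814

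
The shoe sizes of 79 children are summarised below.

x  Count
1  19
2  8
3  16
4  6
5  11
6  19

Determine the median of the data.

Cumulative frequencies: 19, 27, 43, 49, 60, 79
n = 79, so the median is the value in position (n+1)/2 = 40.
Position 40 falls at value 3.

3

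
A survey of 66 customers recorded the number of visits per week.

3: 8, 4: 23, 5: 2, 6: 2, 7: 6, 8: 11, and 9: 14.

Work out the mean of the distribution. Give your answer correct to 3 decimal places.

5.970

Values: 3, 4, 5, 6, 7, 8, 9
Σfx = 8×3 + 23×4 + 2×5 + 2×6 + 6×7 + 11×8 + 14×9 = 394
n = Σf = 66
Mean = 394 / 66 = 5.9697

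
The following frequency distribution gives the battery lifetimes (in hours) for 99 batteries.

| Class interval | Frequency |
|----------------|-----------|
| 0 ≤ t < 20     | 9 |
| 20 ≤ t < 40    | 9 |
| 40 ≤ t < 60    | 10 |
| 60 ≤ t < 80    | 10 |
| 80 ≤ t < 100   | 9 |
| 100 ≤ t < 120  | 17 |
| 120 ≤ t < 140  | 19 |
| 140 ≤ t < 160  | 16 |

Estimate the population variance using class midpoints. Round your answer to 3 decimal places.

2064.606

Midpoints: 10, 30, 50, 70, 90, 110, 130, 150
n = 99, Σfm = 9110, mean = 92.0202
Σfm² = 1042700
Σf(m − x̄)² = Σfm² − (Σfm)²/n = 1042700 − 9110²/99 = 204395.9596
Population variance = 204395.9596 / 99 = 2064.6057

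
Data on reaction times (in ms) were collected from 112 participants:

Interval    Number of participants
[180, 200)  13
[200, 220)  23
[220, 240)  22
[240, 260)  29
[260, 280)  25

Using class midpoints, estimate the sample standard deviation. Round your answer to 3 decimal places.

Midpoints: 190, 210, 230, 250, 270
n = 112, Σfm = 26360, mean = 235.3571
Σfm² = 6282400
Σf(m − x̄)² = Σfm² − (Σfm)²/n = 6282400 − 26360²/112 = 78385.7143
Sample variance = 78385.7143 / 111 = 706.1776
Standard deviation = √706.1776 = 26.5740

26.574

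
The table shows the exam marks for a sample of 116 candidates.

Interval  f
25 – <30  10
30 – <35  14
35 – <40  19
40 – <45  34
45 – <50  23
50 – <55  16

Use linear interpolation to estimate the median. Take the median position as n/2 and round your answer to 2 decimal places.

42.21

Cumulative frequencies: 10, 24, 43, 77, 100, 116
n = 116; position = n/2 = 58.
This falls in the class 40 – <45: L = 40, F = 43, f = 34, h = 5.
Median ≈ 40 + ((58 − 43) / 34) × 5 = 42.2059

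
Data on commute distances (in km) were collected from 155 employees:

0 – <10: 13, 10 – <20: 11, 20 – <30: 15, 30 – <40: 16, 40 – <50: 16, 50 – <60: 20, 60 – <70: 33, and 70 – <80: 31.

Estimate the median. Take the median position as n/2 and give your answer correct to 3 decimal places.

Cumulative frequencies: 13, 24, 39, 55, 71, 91, 124, 155
n = 155; position = n/2 = 77.5.
This falls in the class 50 – <60: L = 50, F = 71, f = 20, h = 10.
Median ≈ 50 + ((77.5 − 71) / 20) × 10 = 53.2500

53.250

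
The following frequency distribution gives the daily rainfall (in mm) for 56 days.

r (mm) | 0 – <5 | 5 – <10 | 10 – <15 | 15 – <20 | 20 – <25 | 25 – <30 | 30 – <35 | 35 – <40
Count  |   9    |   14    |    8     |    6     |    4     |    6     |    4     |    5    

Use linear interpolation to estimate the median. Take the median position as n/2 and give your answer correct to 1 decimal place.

13.1

Cumulative frequencies: 9, 23, 31, 37, 41, 47, 51, 56
n = 56; position = n/2 = 28.
This falls in the class 10 – <15: L = 10, F = 23, f = 8, h = 5.
Median ≈ 10 + ((28 − 23) / 8) × 5 = 13.1250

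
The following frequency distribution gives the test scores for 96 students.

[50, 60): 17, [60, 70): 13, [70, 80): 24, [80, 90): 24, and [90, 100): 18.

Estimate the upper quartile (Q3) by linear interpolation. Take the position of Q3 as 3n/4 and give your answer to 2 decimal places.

87.50

Cumulative frequencies: 17, 30, 54, 78, 96
n = 96; position = 3n/4 = 72.
This falls in the class [80, 90): L = 80, F = 54, f = 24, h = 10.
Upper quartile ≈ 80 + ((72 − 54) / 24) × 10 = 87.5000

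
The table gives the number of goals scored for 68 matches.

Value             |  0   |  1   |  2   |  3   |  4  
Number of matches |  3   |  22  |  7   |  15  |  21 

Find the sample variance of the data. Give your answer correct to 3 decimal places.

1.800

Values: 0, 1, 2, 3, 4
n = 68, Σfx = 165, mean = 2.4265
Σfx² = 521
Σf(x − x̄)² = Σfx² − (Σfx)²/n = 521 − 165²/68 = 120.6324
Sample variance = 120.6324 / 67 = 1.8005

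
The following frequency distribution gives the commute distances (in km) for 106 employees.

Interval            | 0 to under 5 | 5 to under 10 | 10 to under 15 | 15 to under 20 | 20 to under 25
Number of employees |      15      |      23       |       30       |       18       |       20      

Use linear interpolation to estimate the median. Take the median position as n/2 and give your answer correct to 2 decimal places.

12.50

Cumulative frequencies: 15, 38, 68, 86, 106
n = 106; position = n/2 = 53.
This falls in the class 10 to under 15: L = 10, F = 38, f = 30, h = 5.
Median ≈ 10 + ((53 − 38) / 30) × 5 = 12.5000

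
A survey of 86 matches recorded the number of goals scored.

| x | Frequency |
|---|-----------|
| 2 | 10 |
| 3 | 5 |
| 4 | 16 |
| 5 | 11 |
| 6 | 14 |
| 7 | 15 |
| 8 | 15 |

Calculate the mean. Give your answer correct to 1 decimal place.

Values: 2, 3, 4, 5, 6, 7, 8
Σfx = 10×2 + 5×3 + 16×4 + 11×5 + 14×6 + 15×7 + 15×8 = 463
n = Σf = 86
Mean = 463 / 86 = 5.3837

5.4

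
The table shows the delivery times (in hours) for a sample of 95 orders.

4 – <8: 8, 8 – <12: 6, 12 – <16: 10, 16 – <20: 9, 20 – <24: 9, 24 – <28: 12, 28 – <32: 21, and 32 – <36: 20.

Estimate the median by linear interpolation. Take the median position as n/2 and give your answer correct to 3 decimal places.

25.833

Cumulative frequencies: 8, 14, 24, 33, 42, 54, 75, 95
n = 95; position = n/2 = 47.5.
This falls in the class 24 – <28: L = 24, F = 42, f = 12, h = 4.
Median ≈ 24 + ((47.5 − 42) / 12) × 4 = 25.8333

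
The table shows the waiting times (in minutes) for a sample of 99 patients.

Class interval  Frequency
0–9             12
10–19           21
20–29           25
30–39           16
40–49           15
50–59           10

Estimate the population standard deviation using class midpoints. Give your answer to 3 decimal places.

Midpoints: 4.5, 14.5, 24.5, 34.5, 44.5, 54.5
n = 99, Σfm = 2735.5, mean = 27.6313
Σfm² = 98114.75
Σf(m − x̄)² = Σfm² − (Σfm)²/n = 98114.75 − 2735.5²/99 = 22529.2929
Population variance = 22529.2929 / 99 = 227.5686
Standard deviation = √227.5686 = 15.0854

15.085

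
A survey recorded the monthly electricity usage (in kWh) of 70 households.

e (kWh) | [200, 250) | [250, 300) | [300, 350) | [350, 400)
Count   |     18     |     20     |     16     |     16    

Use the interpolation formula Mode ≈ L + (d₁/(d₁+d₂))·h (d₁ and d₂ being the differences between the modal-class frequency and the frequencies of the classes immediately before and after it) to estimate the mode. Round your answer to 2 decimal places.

Modal class: [250, 300) (highest frequency 20).
d₁ = 20 − 18 = 2, d₂ = 20 − 16 = 4
Mode ≈ 250 + (2/(2+4)) × 50 = 250 + 16.6667 = 266.6667

266.67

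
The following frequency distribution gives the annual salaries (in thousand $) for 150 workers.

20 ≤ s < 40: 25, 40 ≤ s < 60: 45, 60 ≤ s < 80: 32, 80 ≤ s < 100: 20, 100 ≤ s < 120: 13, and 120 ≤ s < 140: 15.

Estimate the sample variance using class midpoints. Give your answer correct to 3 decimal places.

Midpoints: 30, 50, 70, 90, 110, 130
n = 150, Σfm = 10420, mean = 69.4667
Σfm² = 864600
Σf(m − x̄)² = Σfm² − (Σfm)²/n = 864600 − 10420²/150 = 140757.3333
Sample variance = 140757.3333 / 149 = 944.6801

944.680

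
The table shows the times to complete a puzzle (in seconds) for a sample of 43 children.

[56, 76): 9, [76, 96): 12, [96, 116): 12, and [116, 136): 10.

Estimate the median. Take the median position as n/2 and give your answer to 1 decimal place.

96.8

Cumulative frequencies: 9, 21, 33, 43
n = 43; position = n/2 = 21.5.
This falls in the class [96, 116): L = 96, F = 21, f = 12, h = 20.
Median ≈ 96 + ((21.5 − 21) / 12) × 20 = 96.8333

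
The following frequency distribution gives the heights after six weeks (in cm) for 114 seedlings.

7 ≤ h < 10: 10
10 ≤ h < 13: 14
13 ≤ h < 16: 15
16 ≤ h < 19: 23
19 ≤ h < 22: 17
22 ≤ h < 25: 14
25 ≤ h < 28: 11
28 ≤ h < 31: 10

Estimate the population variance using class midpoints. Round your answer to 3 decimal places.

37.519

Midpoints: 8.5, 11.5, 14.5, 17.5, 20.5, 23.5, 26.5, 29.5
n = 114, Σfm = 2130, mean = 18.6842
Σfm² = 44074.5
Σf(m − x̄)² = Σfm² − (Σfm)²/n = 44074.5 − 2130²/114 = 4277.1316
Population variance = 4277.1316 / 114 = 37.5187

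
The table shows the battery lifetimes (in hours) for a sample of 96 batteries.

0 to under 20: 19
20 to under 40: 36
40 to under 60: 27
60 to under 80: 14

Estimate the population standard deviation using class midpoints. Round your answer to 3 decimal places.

19.203

Midpoints: 10, 30, 50, 70
n = 96, Σfm = 3600, mean = 37.5000
Σfm² = 170400
Σf(m − x̄)² = Σfm² − (Σfm)²/n = 170400 − 3600²/96 = 35400.0000
Population variance = 35400.0000 / 96 = 368.7500
Standard deviation = √368.7500 = 19.2029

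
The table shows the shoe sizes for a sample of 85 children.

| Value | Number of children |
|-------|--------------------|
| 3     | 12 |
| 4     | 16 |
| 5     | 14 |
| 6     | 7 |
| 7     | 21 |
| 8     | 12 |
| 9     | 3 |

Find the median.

6

Cumulative frequencies: 12, 28, 42, 49, 70, 82, 85
n = 85, so the median is the value in position (n+1)/2 = 43.
Position 43 falls at value 6.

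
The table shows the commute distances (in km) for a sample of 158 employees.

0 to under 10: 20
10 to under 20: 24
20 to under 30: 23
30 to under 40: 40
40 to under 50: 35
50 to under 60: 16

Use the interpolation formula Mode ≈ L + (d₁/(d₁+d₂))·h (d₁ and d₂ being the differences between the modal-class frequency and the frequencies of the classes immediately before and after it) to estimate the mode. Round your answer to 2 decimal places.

Modal class: 30 to under 40 (highest frequency 40).
d₁ = 40 − 23 = 17, d₂ = 40 − 35 = 5
Mode ≈ 30 + (17/(17+5)) × 10 = 30 + 7.7273 = 37.7273

37.73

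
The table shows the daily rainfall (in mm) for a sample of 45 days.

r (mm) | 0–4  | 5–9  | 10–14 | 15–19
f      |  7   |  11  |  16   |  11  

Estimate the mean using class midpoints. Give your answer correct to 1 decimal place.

Midpoints: 2, 7, 12, 17
Σfm = 7×2 + 11×7 + 16×12 + 11×17 = 470
n = Σf = 45
Mean = 470 / 45 = 10.4444

10.4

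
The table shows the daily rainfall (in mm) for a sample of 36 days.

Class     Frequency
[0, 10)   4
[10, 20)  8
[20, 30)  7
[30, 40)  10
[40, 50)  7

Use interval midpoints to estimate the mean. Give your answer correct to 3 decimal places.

27.222

Midpoints: 5, 15, 25, 35, 45
Σfm = 4×5 + 8×15 + 7×25 + 10×35 + 7×45 = 980
n = Σf = 36
Mean = 980 / 36 = 27.2222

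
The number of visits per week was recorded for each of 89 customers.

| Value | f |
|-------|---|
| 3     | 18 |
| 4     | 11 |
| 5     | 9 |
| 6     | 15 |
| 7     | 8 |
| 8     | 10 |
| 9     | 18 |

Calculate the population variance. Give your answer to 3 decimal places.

4.774

Values: 3, 4, 5, 6, 7, 8, 9
n = 89, Σfx = 531, mean = 5.9663
Σfx² = 3593
Σf(x − x̄)² = Σfx² − (Σfx)²/n = 3593 − 531²/89 = 424.8989
Population variance = 424.8989 / 89 = 4.7741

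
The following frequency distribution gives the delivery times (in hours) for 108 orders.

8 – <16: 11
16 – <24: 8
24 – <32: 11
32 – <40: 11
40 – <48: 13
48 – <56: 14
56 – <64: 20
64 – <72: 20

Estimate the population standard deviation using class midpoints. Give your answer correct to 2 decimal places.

18.47

Midpoints: 12, 20, 28, 36, 44, 52, 60, 68
n = 108, Σfm = 4856, mean = 44.9630
Σfm² = 255168
Σf(m − x̄)² = Σfm² − (Σfm)²/n = 255168 − 4856²/108 = 36827.8519
Population variance = 36827.8519 / 108 = 340.9986
Standard deviation = √340.9986 = 18.4661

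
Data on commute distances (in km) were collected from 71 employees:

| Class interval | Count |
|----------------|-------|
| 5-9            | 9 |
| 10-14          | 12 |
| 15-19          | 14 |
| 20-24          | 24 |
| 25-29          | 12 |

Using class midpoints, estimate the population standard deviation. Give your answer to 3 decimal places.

6.375

Midpoints: 7, 12, 17, 22, 27
n = 71, Σfm = 1297, mean = 18.2676
Σfm² = 26579
Σf(m − x̄)² = Σfm² − (Σfm)²/n = 26579 − 1297²/71 = 2885.9155
Population variance = 2885.9155 / 71 = 40.6467
Standard deviation = √40.6467 = 6.3755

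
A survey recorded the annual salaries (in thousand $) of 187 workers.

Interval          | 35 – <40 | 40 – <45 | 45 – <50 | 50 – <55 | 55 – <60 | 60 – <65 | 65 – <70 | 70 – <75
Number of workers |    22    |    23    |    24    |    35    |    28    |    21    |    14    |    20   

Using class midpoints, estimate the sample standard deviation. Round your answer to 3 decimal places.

Midpoints: 37.5, 42.5, 47.5, 52.5, 57.5, 62.5, 67.5, 72.5
n = 187, Σfm = 10097.5, mean = 53.9973
Σfm² = 566618.75
Σf(m − x̄)² = Σfm² − (Σfm)²/n = 566618.75 − 10097.5²/187 = 21380.7487
Sample variance = 21380.7487 / 186 = 114.9503
Standard deviation = √114.9503 = 10.7215

10.721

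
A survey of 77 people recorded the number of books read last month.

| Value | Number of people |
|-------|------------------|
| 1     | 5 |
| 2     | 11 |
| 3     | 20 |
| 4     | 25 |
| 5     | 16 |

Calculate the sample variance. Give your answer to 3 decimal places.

Values: 1, 2, 3, 4, 5
n = 77, Σfx = 267, mean = 3.4675
Σfx² = 1029
Σf(x − x̄)² = Σfx² − (Σfx)²/n = 1029 − 267²/77 = 103.1688
Sample variance = 103.1688 / 76 = 1.3575

1.357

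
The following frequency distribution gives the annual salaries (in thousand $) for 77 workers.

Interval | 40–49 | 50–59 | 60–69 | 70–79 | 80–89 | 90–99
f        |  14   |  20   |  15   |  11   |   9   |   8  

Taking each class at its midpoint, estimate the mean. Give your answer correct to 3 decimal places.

Midpoints: 44.5, 54.5, 64.5, 74.5, 84.5, 94.5
Σfm = 14×44.5 + 20×54.5 + 15×64.5 + 11×74.5 + 9×84.5 + 8×94.5 = 5016.5
n = Σf = 77
Mean = 5016.5 / 77 = 65.1494

65.149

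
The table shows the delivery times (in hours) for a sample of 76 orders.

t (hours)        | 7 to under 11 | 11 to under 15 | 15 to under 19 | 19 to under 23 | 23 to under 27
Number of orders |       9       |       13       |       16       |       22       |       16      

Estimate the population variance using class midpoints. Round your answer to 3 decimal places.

Midpoints: 9, 13, 17, 21, 25
n = 76, Σfm = 1384, mean = 18.2105
Σfm² = 27252
Σf(m − x̄)² = Σfm² − (Σfm)²/n = 27252 − 1384²/76 = 2048.6316
Population variance = 2048.6316 / 76 = 26.9557

26.956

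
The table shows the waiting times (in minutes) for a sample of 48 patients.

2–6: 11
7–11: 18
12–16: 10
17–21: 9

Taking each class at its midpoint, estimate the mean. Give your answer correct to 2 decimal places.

Midpoints: 4, 9, 14, 19
Σfm = 11×4 + 18×9 + 10×14 + 9×19 = 517
n = Σf = 48
Mean = 517 / 48 = 10.7708

10.77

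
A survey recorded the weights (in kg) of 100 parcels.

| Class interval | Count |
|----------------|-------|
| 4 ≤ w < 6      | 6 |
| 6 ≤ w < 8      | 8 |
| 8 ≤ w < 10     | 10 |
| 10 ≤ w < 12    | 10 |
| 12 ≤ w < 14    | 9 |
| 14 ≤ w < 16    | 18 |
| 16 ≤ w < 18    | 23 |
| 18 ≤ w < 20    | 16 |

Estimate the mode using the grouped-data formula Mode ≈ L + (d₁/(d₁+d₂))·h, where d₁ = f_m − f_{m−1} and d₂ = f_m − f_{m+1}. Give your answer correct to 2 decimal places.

Modal class: 16 ≤ w < 18 (highest frequency 23).
d₁ = 23 − 18 = 5, d₂ = 23 − 16 = 7
Mode ≈ 16 + (5/(5+7)) × 2 = 16 + 0.8333 = 16.8333

16.83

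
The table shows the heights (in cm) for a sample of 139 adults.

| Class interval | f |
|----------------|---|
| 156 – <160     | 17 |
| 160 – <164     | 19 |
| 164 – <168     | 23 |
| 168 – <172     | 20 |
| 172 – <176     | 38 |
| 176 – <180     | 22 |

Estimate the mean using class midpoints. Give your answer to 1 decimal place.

Midpoints: 158, 162, 166, 170, 174, 178
Σfm = 17×158 + 19×162 + 23×166 + 20×170 + 38×174 + 22×178 = 23510
n = Σf = 139
Mean = 23510 / 139 = 169.1367

169.1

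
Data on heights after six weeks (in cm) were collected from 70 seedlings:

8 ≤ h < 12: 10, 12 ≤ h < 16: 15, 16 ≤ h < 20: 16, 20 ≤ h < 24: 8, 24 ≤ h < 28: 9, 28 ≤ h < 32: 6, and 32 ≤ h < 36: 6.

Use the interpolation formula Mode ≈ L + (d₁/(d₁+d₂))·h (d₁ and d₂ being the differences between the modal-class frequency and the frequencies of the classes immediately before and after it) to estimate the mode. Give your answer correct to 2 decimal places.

Modal class: 16 ≤ h < 20 (highest frequency 16).
d₁ = 16 − 15 = 1, d₂ = 16 − 8 = 8
Mode ≈ 16 + (1/(1+8)) × 4 = 16 + 0.4444 = 16.4444

16.44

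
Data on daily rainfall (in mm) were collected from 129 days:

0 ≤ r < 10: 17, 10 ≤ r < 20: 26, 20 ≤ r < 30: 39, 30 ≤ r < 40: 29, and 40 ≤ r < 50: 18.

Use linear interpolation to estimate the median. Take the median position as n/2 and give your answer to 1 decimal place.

Cumulative frequencies: 17, 43, 82, 111, 129
n = 129; position = n/2 = 64.5.
This falls in the class 20 ≤ r < 30: L = 20, F = 43, f = 39, h = 10.
Median ≈ 20 + ((64.5 − 43) / 39) × 10 = 25.5128

25.5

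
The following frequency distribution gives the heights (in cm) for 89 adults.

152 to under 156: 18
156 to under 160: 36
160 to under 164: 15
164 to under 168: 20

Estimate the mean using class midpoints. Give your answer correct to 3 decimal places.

Midpoints: 154, 158, 162, 166
Σfm = 18×154 + 36×158 + 15×162 + 20×166 = 14210
n = Σf = 89
Mean = 14210 / 89 = 159.6629

159.663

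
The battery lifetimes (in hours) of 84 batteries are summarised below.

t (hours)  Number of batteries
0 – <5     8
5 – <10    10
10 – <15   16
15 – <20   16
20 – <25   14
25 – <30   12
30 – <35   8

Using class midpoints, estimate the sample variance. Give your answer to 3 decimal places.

Midpoints: 2.5, 7.5, 12.5, 17.5, 22.5, 27.5, 32.5
n = 84, Σfm = 1480, mean = 17.6190
Σfm² = 32625
Σf(m − x̄)² = Σfm² − (Σfm)²/n = 32625 − 1480²/84 = 6548.8095
Sample variance = 6548.8095 / 83 = 78.9013

78.901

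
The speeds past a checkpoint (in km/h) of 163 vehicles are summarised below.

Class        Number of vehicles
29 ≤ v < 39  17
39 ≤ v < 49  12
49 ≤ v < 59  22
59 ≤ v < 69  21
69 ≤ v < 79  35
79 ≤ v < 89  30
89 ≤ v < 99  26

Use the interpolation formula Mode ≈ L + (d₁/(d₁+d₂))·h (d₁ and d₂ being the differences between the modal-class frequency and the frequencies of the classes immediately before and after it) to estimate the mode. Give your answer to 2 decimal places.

Modal class: 69 ≤ v < 79 (highest frequency 35).
d₁ = 35 − 21 = 14, d₂ = 35 − 30 = 5
Mode ≈ 69 + (14/(14+5)) × 10 = 69 + 7.3684 = 76.3684

76.37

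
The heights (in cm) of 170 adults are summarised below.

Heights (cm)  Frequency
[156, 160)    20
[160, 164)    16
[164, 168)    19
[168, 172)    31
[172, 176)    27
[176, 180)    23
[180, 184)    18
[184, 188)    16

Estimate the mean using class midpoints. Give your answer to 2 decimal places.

Midpoints: 158, 162, 166, 170, 174, 178, 182, 186
Σfm = 20×158 + 16×162 + 19×166 + 31×170 + 27×174 + 23×178 + 18×182 + 16×186 = 29220
n = Σf = 170
Mean = 29220 / 170 = 171.8824

171.88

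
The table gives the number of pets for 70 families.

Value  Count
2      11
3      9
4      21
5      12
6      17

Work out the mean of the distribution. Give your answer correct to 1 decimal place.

Values: 2, 3, 4, 5, 6
Σfx = 11×2 + 9×3 + 21×4 + 12×5 + 17×6 = 295
n = Σf = 70
Mean = 295 / 70 = 4.2143

4.2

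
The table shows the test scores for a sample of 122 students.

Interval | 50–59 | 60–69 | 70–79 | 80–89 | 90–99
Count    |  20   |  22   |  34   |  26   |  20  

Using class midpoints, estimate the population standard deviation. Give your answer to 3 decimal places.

13.053

Midpoints: 54.5, 64.5, 74.5, 84.5, 94.5
n = 122, Σfm = 9129, mean = 74.8279
Σfm² = 703890.5
Σf(m − x̄)² = Σfm² − (Σfm)²/n = 703890.5 − 9129²/122 = 20786.8852
Population variance = 20786.8852 / 122 = 170.3843
Standard deviation = √170.3843 = 13.0531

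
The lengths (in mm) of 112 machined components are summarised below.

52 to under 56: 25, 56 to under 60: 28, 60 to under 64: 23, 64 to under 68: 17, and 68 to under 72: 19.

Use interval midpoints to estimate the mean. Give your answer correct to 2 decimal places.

Midpoints: 54, 58, 62, 66, 70
Σfm = 25×54 + 28×58 + 23×62 + 17×66 + 19×70 = 6852
n = Σf = 112
Mean = 6852 / 112 = 61.1786

61.18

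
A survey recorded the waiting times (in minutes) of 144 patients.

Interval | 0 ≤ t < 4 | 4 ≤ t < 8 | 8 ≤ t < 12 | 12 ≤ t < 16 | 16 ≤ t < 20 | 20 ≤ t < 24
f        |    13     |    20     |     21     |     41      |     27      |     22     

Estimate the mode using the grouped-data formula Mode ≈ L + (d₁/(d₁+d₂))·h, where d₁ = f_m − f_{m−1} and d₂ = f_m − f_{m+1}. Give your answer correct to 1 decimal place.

14.4

Modal class: 12 ≤ t < 16 (highest frequency 41).
d₁ = 41 − 21 = 20, d₂ = 41 − 27 = 14
Mode ≈ 12 + (20/(20+14)) × 4 = 12 + 2.3529 = 14.3529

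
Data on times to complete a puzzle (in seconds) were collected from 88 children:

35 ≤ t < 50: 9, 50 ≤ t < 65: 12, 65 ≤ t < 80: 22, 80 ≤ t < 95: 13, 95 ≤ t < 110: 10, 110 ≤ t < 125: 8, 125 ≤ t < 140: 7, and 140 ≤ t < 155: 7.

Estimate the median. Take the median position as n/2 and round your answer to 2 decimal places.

Cumulative frequencies: 9, 21, 43, 56, 66, 74, 81, 88
n = 88; position = n/2 = 44.
This falls in the class 80 ≤ t < 95: L = 80, F = 43, f = 13, h = 15.
Median ≈ 80 + ((44 − 43) / 13) × 15 = 81.1538

81.15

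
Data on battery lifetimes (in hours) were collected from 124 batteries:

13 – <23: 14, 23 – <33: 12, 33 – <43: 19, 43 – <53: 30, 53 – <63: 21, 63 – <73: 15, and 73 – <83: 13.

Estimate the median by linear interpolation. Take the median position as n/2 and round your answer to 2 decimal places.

48.67

Cumulative frequencies: 14, 26, 45, 75, 96, 111, 124
n = 124; position = n/2 = 62.
This falls in the class 43 – <53: L = 43, F = 45, f = 30, h = 10.
Median ≈ 43 + ((62 − 45) / 30) × 10 = 48.6667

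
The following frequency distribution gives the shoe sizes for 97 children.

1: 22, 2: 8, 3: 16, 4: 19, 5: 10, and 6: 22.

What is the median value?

Cumulative frequencies: 22, 30, 46, 65, 75, 97
n = 97, so the median is the value in position (n+1)/2 = 49.
Position 49 falls at value 4.

4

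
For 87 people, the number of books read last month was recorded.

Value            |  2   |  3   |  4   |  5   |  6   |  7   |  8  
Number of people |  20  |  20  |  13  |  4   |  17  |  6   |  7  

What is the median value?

Cumulative frequencies: 20, 40, 53, 57, 74, 80, 87
n = 87, so the median is the value in position (n+1)/2 = 44.
Position 44 falls at value 4.

4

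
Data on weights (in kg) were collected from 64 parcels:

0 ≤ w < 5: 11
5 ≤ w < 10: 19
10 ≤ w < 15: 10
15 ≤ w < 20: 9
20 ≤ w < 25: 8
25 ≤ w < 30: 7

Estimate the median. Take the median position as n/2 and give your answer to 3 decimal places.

Cumulative frequencies: 11, 30, 40, 49, 57, 64
n = 64; position = n/2 = 32.
This falls in the class 10 ≤ w < 15: L = 10, F = 30, f = 10, h = 5.
Median ≈ 10 + ((32 − 30) / 10) × 5 = 11.0000

11.000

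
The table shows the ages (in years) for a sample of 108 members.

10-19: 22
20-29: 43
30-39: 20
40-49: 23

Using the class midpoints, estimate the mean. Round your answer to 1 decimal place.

Midpoints: 14.5, 24.5, 34.5, 44.5
Σfm = 22×14.5 + 43×24.5 + 20×34.5 + 23×44.5 = 3086
n = Σf = 108
Mean = 3086 / 108 = 28.5741

28.6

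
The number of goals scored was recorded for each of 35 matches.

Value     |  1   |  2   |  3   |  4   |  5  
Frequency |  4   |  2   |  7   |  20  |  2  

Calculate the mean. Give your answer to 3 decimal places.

3.400

Values: 1, 2, 3, 4, 5
Σfx = 4×1 + 2×2 + 7×3 + 20×4 + 2×5 = 119
n = Σf = 35
Mean = 119 / 35 = 3.4000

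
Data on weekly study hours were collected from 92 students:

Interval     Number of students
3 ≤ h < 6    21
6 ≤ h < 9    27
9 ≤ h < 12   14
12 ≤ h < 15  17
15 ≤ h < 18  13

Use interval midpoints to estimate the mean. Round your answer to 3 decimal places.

Midpoints: 4.5, 7.5, 10.5, 13.5, 16.5
Σfm = 21×4.5 + 27×7.5 + 14×10.5 + 17×13.5 + 13×16.5 = 888
n = Σf = 92
Mean = 888 / 92 = 9.6522

9.652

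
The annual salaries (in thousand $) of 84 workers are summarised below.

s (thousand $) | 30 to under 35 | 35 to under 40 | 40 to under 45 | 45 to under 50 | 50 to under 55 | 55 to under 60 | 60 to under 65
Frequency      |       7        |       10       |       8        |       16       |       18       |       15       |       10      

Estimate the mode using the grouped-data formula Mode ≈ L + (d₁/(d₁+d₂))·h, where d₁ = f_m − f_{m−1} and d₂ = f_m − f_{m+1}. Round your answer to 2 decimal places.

52.00

Modal class: 50 to under 55 (highest frequency 18).
d₁ = 18 − 16 = 2, d₂ = 18 − 15 = 3
Mode ≈ 50 + (2/(2+3)) × 5 = 50 + 2.0000 = 52.0000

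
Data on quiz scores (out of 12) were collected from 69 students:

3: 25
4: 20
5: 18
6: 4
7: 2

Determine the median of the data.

4

Cumulative frequencies: 25, 45, 63, 67, 69
n = 69, so the median is the value in position (n+1)/2 = 35.
Position 35 falls at value 4.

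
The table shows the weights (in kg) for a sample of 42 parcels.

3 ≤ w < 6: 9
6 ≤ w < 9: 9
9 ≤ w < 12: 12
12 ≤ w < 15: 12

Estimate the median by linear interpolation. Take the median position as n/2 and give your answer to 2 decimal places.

9.75

Cumulative frequencies: 9, 18, 30, 42
n = 42; position = n/2 = 21.
This falls in the class 9 ≤ w < 12: L = 9, F = 18, f = 12, h = 3.
Median ≈ 9 + ((21 − 18) / 12) × 3 = 9.7500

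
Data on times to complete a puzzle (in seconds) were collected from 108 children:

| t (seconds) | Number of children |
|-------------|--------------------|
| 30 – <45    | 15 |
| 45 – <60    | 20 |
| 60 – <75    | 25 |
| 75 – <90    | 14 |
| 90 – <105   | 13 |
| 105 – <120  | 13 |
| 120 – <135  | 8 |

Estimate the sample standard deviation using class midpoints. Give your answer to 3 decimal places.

Midpoints: 37.5, 52.5, 67.5, 82.5, 97.5, 112.5, 127.5
n = 108, Σfm = 8205, mean = 75.9722
Σfm² = 703575
Σf(m − x̄)² = Σfm² − (Σfm)²/n = 703575 − 8205²/108 = 80222.9167
Sample variance = 80222.9167 / 107 = 749.7469
Standard deviation = √749.7469 = 27.3815

27.382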